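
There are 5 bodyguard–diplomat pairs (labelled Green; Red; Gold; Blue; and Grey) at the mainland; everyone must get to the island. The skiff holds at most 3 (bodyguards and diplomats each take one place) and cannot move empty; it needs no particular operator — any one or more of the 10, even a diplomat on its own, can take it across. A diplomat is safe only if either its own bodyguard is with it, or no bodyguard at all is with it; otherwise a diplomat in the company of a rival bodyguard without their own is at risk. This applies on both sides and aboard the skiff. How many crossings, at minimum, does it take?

11

Counting alone: each trip to the island takes at most 3 across and each return brings at least 1 back, so after t trips out (and t−1 returns) at most 3t − (t−1) of the 10 are across; that first reaches 10 at t = 5, so at least 9 crossings are needed.
The safety rule pushes this higher. Following every safe sequence of crossings, the most of the 10 that can be at the island as the skiff arrives there on crossing 9 is 9 — never all 10.
So no plan with fewer than 11 crossings exists, and this one achieves 11:
1. bodyguard Green and diplomat Green cross → the island.
2. bodyguard Green crosses ← the mainland.
3. diplomat Blue, diplomat Gold, and diplomat Red cross → the island.
4. diplomat Green crosses ← the mainland.
5. bodyguard Blue, bodyguard Gold, and bodyguard Red cross → the island.
6. bodyguard Red and diplomat Red cross ← the mainland.
7. bodyguard Green, bodyguard Grey, and bodyguard Red cross → the island.
8. diplomat Gold crosses ← the mainland.
9. diplomat Green and diplomat Red cross → the island.
10. diplomat Green crosses ← the mainland.
11. diplomat Gold, diplomat Green, and diplomat Grey cross → the island.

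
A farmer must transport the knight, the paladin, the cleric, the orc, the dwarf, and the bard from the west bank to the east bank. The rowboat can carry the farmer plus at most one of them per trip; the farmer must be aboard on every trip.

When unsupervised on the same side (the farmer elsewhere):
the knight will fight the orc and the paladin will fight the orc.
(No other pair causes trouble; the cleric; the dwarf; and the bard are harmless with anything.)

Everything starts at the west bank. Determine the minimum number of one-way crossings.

13

Counting alone: the farmer can take at most 1 across per trip to the east bank, so moving all 6 needs at least 6 loaded trips out, with a return between consecutive ones — at least 11 crossings.
The safety rule pushes this higher. Following every safe sequence of crossings, the most of the 6 that can be at the east bank as the rowboat arrives there on crossing 11 is 5 — never all 6.
So no plan with fewer than 13 crossings exists, and this one achieves 13:
1. Farmer goes to the east bank with the orc.  [the west bank: the bard, the cleric, the dwarf, the knight, the paladin | the east bank: the orc]
2. Farmer goes back to the west bank alone.  [the west bank: the bard, the cleric, the dwarf, the knight, the paladin | the east bank: the orc]
3. Farmer goes to the east bank with the knight.  [the west bank: the bard, the cleric, the dwarf, the paladin | the east bank: the knight, the orc]
4. Farmer goes back to the west bank with the orc.  [the west bank: the bard, the cleric, the dwarf, the orc, the paladin | the east bank: the knight]
5. Farmer goes to the east bank with the paladin.  [the west bank: the bard, the cleric, the dwarf, the orc | the east bank: the knight, the paladin]
6. Farmer goes back to the west bank alone.  [the west bank: the bard, the cleric, the dwarf, the orc | the east bank: the knight, the paladin]
7. Farmer goes to the east bank with the cleric.  [the west bank: the bard, the dwarf, the orc | the east bank: the cleric, the knight, the paladin]
8. Farmer goes back to the west bank alone.  [the west bank: the bard, the dwarf, the orc | the east bank: the cleric, the knight, the paladin]
9. Farmer goes to the east bank with the dwarf.  [the west bank: the bard, the orc | the east bank: the cleric, the dwarf, the knight, the paladin]
10. Farmer goes back to the west bank alone.  [the west bank: the bard, the orc | the east bank: the cleric, the dwarf, the knight, the paladin]
11. Farmer goes to the east bank with the bard.  [the west bank: the orc | the east bank: the bard, the cleric, the dwarf, the knight, the paladin]
12. Farmer goes back to the west bank alone.  [the west bank: the orc | the east bank: the bard, the cleric, the dwarf, the knight, the paladin]
13. Farmer goes to the east bank with the orc.  [the west bank: — | the east bank: the bard, the cleric, the dwarf, the knight, the orc, the paladin]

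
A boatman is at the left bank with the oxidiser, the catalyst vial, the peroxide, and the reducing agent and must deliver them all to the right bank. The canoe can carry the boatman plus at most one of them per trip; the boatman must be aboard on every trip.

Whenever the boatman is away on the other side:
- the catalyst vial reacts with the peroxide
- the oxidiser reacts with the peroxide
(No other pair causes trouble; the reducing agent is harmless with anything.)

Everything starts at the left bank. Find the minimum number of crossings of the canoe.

Counting alone: the boatman can take at most 1 across per trip to the right bank, so moving all 4 needs at least 4 loaded trips out, with a return between consecutive ones — at least 7 crossings.
The safety rule pushes this higher. Following every safe sequence of crossings, the most of the 4 that can be at the right bank as the canoe arrives there on crossing 7 is 3 — never all 4.
So no plan with fewer than 9 crossings exists, and this one achieves 9:
1. Boatman goes to the right bank with the peroxide.  [the left bank: the catalyst vial, the oxidiser, the reducing agent | the right bank: the peroxide]
2. Boatman goes back to the left bank alone.  [the left bank: the catalyst vial, the oxidiser, the reducing agent | the right bank: the peroxide]
3. Boatman goes to the right bank with the oxidiser.  [the left bank: the catalyst vial, the reducing agent | the right bank: the oxidiser, the peroxide]
4. Boatman goes back to the left bank with the peroxide.  [the left bank: the catalyst vial, the peroxide, the reducing agent | the right bank: the oxidiser]
5. Boatman goes to the right bank with the catalyst vial.  [the left bank: the peroxide, the reducing agent | the right bank: the catalyst vial, the oxidiser]
6. Boatman goes back to the left bank alone.  [the left bank: the peroxide, the reducing agent | the right bank: the catalyst vial, the oxidiser]
7. Boatman goes to the right bank with the reducing agent.  [the left bank: the peroxide | the right bank: the catalyst vial, the oxidiser, the reducing agent]
8. Boatman goes back to the left bank alone.  [the left bank: the peroxide | the right bank: the catalyst vial, the oxidiser, the reducing agent]
9. Boatman goes to the right bank with the peroxide.  [the left bank: — | the right bank: the catalyst vial, the oxidiser, the peroxide, the reducing agent]

9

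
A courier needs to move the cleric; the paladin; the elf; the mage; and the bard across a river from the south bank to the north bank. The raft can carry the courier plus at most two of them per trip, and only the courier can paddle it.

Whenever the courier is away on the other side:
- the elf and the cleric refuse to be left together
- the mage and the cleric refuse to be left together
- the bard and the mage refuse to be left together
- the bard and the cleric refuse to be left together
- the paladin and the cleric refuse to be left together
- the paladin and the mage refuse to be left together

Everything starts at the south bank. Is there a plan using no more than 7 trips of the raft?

Yes — this plan uses 7 crossings (≤ 7):
1. Courier goes to the north bank with the cleric and the mage.  [the south bank: the bard, the elf, the paladin | the north bank: the cleric, the mage]
2. Courier goes back to the south bank with the cleric.  [the south bank: the bard, the cleric, the elf, the paladin | the north bank: the mage]
3. Courier goes to the north bank with the cleric and the elf.  [the south bank: the bard, the paladin | the north bank: the cleric, the elf, the mage]
4. Courier goes back to the south bank with the cleric.  [the south bank: the bard, the cleric, the paladin | the north bank: the elf, the mage]
5. Courier goes to the north bank with the bard and the paladin.  [the south bank: the cleric | the north bank: the bard, the elf, the mage, the paladin]
6. Courier goes back to the south bank with the mage.  [the south bank: the cleric, the mage | the north bank: the bard, the elf, the paladin]
7. Courier goes to the north bank with the cleric and the mage.  [the south bank: — | the north bank: the bard, the cleric, the elf, the mage, the paladin]

Yes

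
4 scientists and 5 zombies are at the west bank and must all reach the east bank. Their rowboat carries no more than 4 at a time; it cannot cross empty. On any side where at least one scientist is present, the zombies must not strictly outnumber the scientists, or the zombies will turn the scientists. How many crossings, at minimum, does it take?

The zombies already outnumber the scientists at the west bank before anyone moves, so the starting position itself is disallowed.

impossible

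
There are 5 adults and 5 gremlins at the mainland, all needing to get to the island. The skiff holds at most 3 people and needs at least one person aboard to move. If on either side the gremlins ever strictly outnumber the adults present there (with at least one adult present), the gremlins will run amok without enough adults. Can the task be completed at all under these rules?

1. 2 gremlins → the island.  (the mainland: 5A 3G; the island: 0A 2G)
2. 1 gremlin ← the mainland.  (the mainland: 5A 4G; the island: 0A 1G)
3. 3 gremlins → the island.  (the mainland: 5A 1G; the island: 0A 4G)
4. 1 gremlin ← the mainland.  (the mainland: 5A 2G; the island: 0A 3G)
5. 3 adults → the island.  (the mainland: 2A 2G; the island: 3A 3G)
6. 1 adult and 1 gremlin ← the mainland.  (the mainland: 3A 3G; the island: 2A 2G)
7. 3 adults → the island.  (the mainland: 0A 3G; the island: 5A 2G)
8. 1 gremlin ← the mainland.  (the mainland: 0A 4G; the island: 5A 1G)
9. 2 gremlins → the island.  (the mainland: 0A 2G; the island: 5A 3G)
10. 1 gremlin ← the mainland.  (the mainland: 0A 3G; the island: 5A 2G)
11. 3 gremlins → the island.  (the mainland: 0A 0G; the island: 5A 5G)

Yes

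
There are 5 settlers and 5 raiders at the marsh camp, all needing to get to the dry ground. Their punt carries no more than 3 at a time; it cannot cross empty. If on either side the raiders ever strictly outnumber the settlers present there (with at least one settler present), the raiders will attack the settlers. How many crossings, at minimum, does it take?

Counting alone: each trip to the dry ground takes at most 3 across and each return brings at least 1 back, so after t trips out (and t−1 returns) at most 3t − (t−1) of the 10 are across; that first reaches 10 at t = 5, so at least 9 crossings are needed.
The safety rule pushes this higher. Following every safe sequence of crossings, the most of the 10 that can be at the dry ground as the punt arrives there on crossing 9 is 9 — never all 10.
So no plan with fewer than 11 crossings exists, and this one achieves 11:
1. 2 raiders → the dry ground.  (the marsh camp: 5S 3R; the dry ground: 0S 2R)
2. 1 raider ← the marsh camp.  (the marsh camp: 5S 4R; the dry ground: 0S 1R)
3. 3 raiders → the dry ground.  (the marsh camp: 5S 1R; the dry ground: 0S 4R)
4. 1 raider ← the marsh camp.  (the marsh camp: 5S 2R; the dry ground: 0S 3R)
5. 3 settlers → the dry ground.  (the marsh camp: 2S 2R; the dry ground: 3S 3R)
6. 1 settler and 1 raider ← the marsh camp.  (the marsh camp: 3S 3R; the dry ground: 2S 2R)
7. 3 settlers → the dry ground.  (the marsh camp: 0S 3R; the dry ground: 5S 2R)
8. 1 raider ← the marsh camp.  (the marsh camp: 0S 4R; the dry ground: 5S 1R)
9. 2 raiders → the dry ground.  (the marsh camp: 0S 2R; the dry ground: 5S 3R)
10. 1 raider ← the marsh camp.  (the marsh camp: 0S 3R; the dry ground: 5S 2R)
11. 3 raiders → the dry ground.  (the marsh camp: 0S 0R; the dry ground: 5S 5R)

11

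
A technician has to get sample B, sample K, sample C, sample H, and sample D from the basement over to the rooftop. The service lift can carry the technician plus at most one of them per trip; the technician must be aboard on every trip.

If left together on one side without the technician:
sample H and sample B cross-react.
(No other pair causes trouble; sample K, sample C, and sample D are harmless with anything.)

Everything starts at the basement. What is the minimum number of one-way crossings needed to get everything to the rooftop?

Counting alone: the technician can take at most 1 across per trip to the rooftop, so moving all 5 needs at least 5 loaded trips out, with a return between consecutive ones — at least 9 crossings.
The plan below uses exactly 9 crossings, so it is optimal:
1. Technician goes to the rooftop with sample B.
2. Technician goes back to the basement alone.
3. Technician goes to the rooftop with sample K.
4. Technician goes back to the basement alone.
5. Technician goes to the rooftop with sample C.
6. Technician goes back to the basement alone.
7. Technician goes to the rooftop with sample D.
8. Technician goes back to the basement alone.
9. Technician goes to the rooftop with sample H.

9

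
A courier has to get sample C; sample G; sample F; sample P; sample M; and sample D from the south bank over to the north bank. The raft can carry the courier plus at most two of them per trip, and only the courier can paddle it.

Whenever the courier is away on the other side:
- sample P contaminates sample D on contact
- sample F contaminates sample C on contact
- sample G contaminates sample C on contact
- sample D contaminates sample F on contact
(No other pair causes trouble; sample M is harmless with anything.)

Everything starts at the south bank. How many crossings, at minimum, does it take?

Counting alone: the courier can take at most 2 across per trip to the north bank, so moving all 6 needs at least 3 loaded trips out, with a return between consecutive ones — at least 5 crossings.
The safety rule pushes this higher. Following every safe sequence of crossings, the most of the 6 that can be at the north bank as the raft arrives there on crossing 5 is 5 — never all 6.
So no plan with fewer than 7 crossings exists, and this one achieves 7:
1. Courier goes to the north bank with sample C and sample D.
2. Courier goes back to the south bank alone.
3. Courier goes to the north bank with sample F and sample G.
4. Courier goes back to the south bank with sample C and sample D.
5. Courier goes to the north bank with sample M and sample P.
6. Courier goes back to the south bank alone.
7. Courier goes to the north bank with sample C and sample D.

7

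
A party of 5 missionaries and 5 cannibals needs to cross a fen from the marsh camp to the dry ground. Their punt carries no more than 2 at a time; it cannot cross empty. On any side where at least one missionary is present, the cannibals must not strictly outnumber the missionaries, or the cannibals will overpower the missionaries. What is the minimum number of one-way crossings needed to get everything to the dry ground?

impossible

Following every safe sequence of crossings from the start, the most of the 10 that can be at the dry ground as the punt arrives there on crossings 1, 3, 5, 7 is 2, 3, 4, 5 respectively; the best ever achieved is 5 of 10.
From crossing 9 on, no configuration arises that was not already reachable earlier: only 13 distinct safe configurations (who is on which side, and where the punt is) can ever be reached, none of them has everyone across, and every continuation just revisits them. They are: 0 missionaries + 0 cannibals across (punt back at the start); 0 missionaries + 1 cannibal across (punt there); 0 missionaries + 1 cannibal across (punt back at the start); 0 missionaries + 2 cannibals across (punt there); 0 missionaries + 2 cannibals across (punt back at the start); 0 missionaries + 3 cannibals across (punt there); 0 missionaries + 3 cannibals across (punt back at the start); 0 missionaries + 4 cannibals across (punt there); 0 missionaries + 4 cannibals across (punt back at the start); 0 missionaries + 5 cannibals across (punt there); 1 missionary + 1 cannibal across (punt there); 1 missionary + 1 cannibal across (punt back at the start); 2 missionaries + 2 cannibals across (punt there). So no valid plan exists.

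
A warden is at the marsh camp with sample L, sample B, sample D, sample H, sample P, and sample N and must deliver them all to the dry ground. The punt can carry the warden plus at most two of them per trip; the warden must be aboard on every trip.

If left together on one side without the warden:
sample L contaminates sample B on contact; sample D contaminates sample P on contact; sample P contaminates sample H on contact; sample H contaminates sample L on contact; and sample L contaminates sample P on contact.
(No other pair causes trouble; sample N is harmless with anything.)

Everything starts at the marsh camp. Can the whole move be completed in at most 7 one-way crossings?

No

Counting alone: the warden can take at most 2 across per trip to the dry ground, so moving all 6 needs at least 3 loaded trips out, with a return between consecutive ones — at least 5 crossings.
The safety rule pushes this higher. Following every safe sequence of crossings, the most of the 6 that can be at the dry ground as the punt arrives there on crossings 5, 7 is 4, 5 respectively — never all 6.
So the move cannot be finished within 7 crossings. (The shortest complete plan takes 9:)
1. Warden goes to the dry ground with sample L and sample P.
2. Warden goes back to the marsh camp with sample L.
3. Warden goes to the dry ground with sample B and sample L.
4. Warden goes back to the marsh camp with sample L.
5. Warden goes to the dry ground with sample L and sample N.
6. Warden goes back to the marsh camp with sample L.
7. Warden goes to the dry ground with sample D and sample H.
8. Warden goes back to the marsh camp with sample P.
9. Warden goes to the dry ground with sample L and sample P.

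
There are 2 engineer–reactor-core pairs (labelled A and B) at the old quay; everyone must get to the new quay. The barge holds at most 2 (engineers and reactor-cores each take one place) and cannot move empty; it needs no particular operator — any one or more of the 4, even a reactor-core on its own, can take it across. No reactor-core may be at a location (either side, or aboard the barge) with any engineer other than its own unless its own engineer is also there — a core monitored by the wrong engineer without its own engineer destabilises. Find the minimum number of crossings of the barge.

Counting alone: each trip to the new quay takes at most 2 across and each return brings at least 1 back, so after t trips out (and t−1 returns) at most 2t − (t−1) of the 4 are across; that first reaches 4 at t = 3, so at least 5 crossings are needed.
The plan below uses exactly 5 crossings, so it is optimal:
1. engineer A and reactor-core A cross → the new quay.
2. engineer A crosses ← the old quay.
3. engineer A and engineer B cross → the new quay.
4. engineer B crosses ← the old quay.
5. engineer B and reactor-core B cross → the new quay.

5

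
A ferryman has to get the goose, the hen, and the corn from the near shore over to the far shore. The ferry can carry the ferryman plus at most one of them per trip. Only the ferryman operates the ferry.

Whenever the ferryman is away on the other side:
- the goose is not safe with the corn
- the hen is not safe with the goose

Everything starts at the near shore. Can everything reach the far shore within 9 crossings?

Yes — this plan uses 7 crossings (≤ 9):
1. Ferryman goes to the far shore with the goose.  [the near shore: the corn, the hen | the far shore: the goose]
2. Ferryman goes back to the near shore alone.  [the near shore: the corn, the hen | the far shore: the goose]
3. Ferryman goes to the far shore with the hen.  [the near shore: the corn | the far shore: the goose, the hen]
4. Ferryman goes back to the near shore with the goose.  [the near shore: the corn, the goose | the far shore: the hen]
5. Ferryman goes to the far shore with the corn.  [the near shore: the goose | the far shore: the corn, the hen]
6. Ferryman goes back to the near shore alone.  [the near shore: the goose | the far shore: the corn, the hen]
7. Ferryman goes to the far shore with the goose.  [the near shore: — | the far shore: the corn, the goose, the hen]

Yes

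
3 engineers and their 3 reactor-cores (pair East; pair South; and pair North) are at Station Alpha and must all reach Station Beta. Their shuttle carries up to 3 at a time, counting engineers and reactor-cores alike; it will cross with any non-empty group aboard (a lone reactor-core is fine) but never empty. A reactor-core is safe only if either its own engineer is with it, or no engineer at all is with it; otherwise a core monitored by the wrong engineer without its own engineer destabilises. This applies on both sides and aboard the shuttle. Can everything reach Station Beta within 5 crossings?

Yes

Yes — this plan uses 5 crossings (≤ 5):
1. engineer East and reactor-core East cross → Station Beta.
2. engineer East crosses ← Station Alpha.
3. engineer East, engineer North, and engineer South cross → Station Beta.
4. reactor-core East crosses ← Station Alpha.
5. reactor-core East, reactor-core North, and reactor-core South cross → Station Beta.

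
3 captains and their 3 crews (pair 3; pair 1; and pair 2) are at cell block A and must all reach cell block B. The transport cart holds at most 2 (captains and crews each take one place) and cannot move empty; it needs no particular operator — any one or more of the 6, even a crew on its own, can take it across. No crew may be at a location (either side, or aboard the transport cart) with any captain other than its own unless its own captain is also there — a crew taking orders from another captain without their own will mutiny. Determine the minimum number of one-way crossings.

11

Counting alone: each trip to cell block B takes at most 2 across and each return brings at least 1 back, so after t trips out (and t−1 returns) at most 2t − (t−1) of the 6 are across; that first reaches 6 at t = 5, so at least 9 crossings are needed.
The safety rule pushes this higher. Following every safe sequence of crossings, the most of the 6 that can be at cell block B as the transport cart arrives there on crossing 9 is 5 — never all 6.
So no plan with fewer than 11 crossings exists, and this one achieves 11:
1. captain 3 and crew 3 cross → cell block B.
2. captain 3 crosses ← cell block A.
3. crew 1 and crew 2 cross → cell block B.
4. crew 3 crosses ← cell block A.
5. captain 1 and captain 2 cross → cell block B.
6. captain 1 and crew 1 cross ← cell block A.
7. captain 1 and captain 3 cross → cell block B.
8. crew 2 crosses ← cell block A.
9. crew 1 and crew 3 cross → cell block B.
10. captain 2 crosses ← cell block A.
11. captain 2 and crew 2 cross → cell block B.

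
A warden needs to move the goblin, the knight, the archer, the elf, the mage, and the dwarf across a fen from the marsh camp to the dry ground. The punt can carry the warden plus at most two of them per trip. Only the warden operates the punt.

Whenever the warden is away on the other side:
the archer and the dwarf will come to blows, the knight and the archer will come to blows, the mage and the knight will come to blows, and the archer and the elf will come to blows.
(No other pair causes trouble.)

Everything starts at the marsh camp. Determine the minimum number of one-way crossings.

7

Counting alone: the warden can take at most 2 across per trip to the dry ground, so moving all 6 needs at least 3 loaded trips out, with a return between consecutive ones — at least 5 crossings.
The safety rule pushes this higher. Following every safe sequence of crossings, the most of the 6 that can be at the dry ground as the punt arrives there on crossing 5 is 5 — never all 6.
So no plan with fewer than 7 crossings exists, and this one achieves 7:
1. Warden goes to the dry ground with the archer and the knight.
2. Warden goes back to the marsh camp with the knight.
3. Warden goes to the dry ground with the goblin and the knight.
4. Warden goes back to the marsh camp with the archer.
5. Warden goes to the dry ground with the dwarf and the elf.
6. Warden goes back to the marsh camp alone.
7. Warden goes to the dry ground with the archer and the mage.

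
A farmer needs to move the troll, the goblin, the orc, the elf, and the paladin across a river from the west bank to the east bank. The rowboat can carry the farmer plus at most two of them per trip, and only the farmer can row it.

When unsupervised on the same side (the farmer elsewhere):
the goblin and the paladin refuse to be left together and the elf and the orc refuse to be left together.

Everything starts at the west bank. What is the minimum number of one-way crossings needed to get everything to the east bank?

Counting alone: the farmer can take at most 2 across per trip to the east bank, so moving all 5 needs at least 3 loaded trips out, with a return between consecutive ones — at least 5 crossings.
The plan below uses exactly 5 crossings, so it is optimal:
1. Farmer goes to the east bank with the goblin and the orc.  [the west bank: the elf, the paladin, the troll | the east bank: the goblin, the orc]
2. Farmer goes back to the west bank alone.  [the west bank: the elf, the paladin, the troll | the east bank: the goblin, the orc]
3. Farmer goes to the east bank with the troll.  [the west bank: the elf, the paladin | the east bank: the goblin, the orc, the troll]
4. Farmer goes back to the west bank alone.  [the west bank: the elf, the paladin | the east bank: the goblin, the orc, the troll]
5. Farmer goes to the east bank with the elf and the paladin.  [the west bank: — | the east bank: the elf, the goblin, the orc, the paladin, the troll]

5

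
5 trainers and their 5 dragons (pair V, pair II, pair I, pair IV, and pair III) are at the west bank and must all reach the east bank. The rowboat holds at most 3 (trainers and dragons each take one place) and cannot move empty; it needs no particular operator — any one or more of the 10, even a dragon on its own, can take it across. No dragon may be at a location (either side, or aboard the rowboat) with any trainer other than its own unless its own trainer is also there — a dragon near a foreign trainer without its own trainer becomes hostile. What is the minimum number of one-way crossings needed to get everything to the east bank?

Counting alone: each trip to the east bank takes at most 3 across and each return brings at least 1 back, so after t trips out (and t−1 returns) at most 3t − (t−1) of the 10 are across; that first reaches 10 at t = 5, so at least 9 crossings are needed.
The safety rule pushes this higher. Following every safe sequence of crossings, the most of the 10 that can be at the east bank as the rowboat arrives there on crossing 9 is 9 — never all 10.
So no plan with fewer than 11 crossings exists, and this one achieves 11:
1. dragon V and trainer V cross → the east bank.
2. trainer V crosses ← the west bank.
3. dragon I, dragon II, and dragon IV cross → the east bank.
4. dragon V crosses ← the west bank.
5. trainer I, trainer II, and trainer IV cross → the east bank.
6. dragon II and trainer II cross ← the west bank.
7. trainer II, trainer III, and trainer V cross → the east bank.
8. dragon I crosses ← the west bank.
9. dragon II and dragon V cross → the east bank.
10. dragon V crosses ← the west bank.
11. dragon I, dragon III, and dragon V cross → the east bank.

11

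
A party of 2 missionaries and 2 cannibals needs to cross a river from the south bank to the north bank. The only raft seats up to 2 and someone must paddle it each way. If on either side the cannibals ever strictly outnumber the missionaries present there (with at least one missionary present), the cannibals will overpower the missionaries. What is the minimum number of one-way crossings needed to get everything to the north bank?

5

Counting alone: each trip to the north bank takes at most 2 across and each return brings at least 1 back, so after t trips out (and t−1 returns) at most 2t − (t−1) of the 4 are across; that first reaches 4 at t = 3, so at least 5 crossings are needed.
The plan below uses exactly 5 crossings, so it is optimal:
1. 2 cannibals → the north bank.  (the south bank: 2M 0C; the north bank: 0M 2C)
2. 1 cannibal ← the south bank.  (the south bank: 2M 1C; the north bank: 0M 1C)
3. 2 missionaries → the north bank.  (the south bank: 0M 1C; the north bank: 2M 1C)
4. 1 cannibal ← the south bank.  (the south bank: 0M 2C; the north bank: 2M 0C)
5. 2 cannibals → the north bank.  (the south bank: 0M 0C; the north bank: 2M 2C)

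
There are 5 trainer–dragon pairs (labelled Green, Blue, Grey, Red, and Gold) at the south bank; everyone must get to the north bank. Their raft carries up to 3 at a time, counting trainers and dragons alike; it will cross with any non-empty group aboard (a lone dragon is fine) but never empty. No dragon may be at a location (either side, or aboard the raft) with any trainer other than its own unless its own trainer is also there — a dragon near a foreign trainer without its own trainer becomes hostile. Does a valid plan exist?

Yes

1. dragon Green and trainer Green cross → the north bank.
2. trainer Green crosses ← the south bank.
3. dragon Blue, dragon Grey, and dragon Red cross → the north bank.
4. dragon Green crosses ← the south bank.
5. trainer Blue, trainer Grey, and trainer Red cross → the north bank.
6. dragon Blue and trainer Blue cross ← the south bank.
7. trainer Blue, trainer Gold, and trainer Green cross → the north bank.
8. dragon Grey crosses ← the south bank.
9. dragon Blue and dragon Green cross → the north bank.
10. dragon Green crosses ← the south bank.
11. dragon Gold, dragon Green, and dragon Grey cross → the north bank.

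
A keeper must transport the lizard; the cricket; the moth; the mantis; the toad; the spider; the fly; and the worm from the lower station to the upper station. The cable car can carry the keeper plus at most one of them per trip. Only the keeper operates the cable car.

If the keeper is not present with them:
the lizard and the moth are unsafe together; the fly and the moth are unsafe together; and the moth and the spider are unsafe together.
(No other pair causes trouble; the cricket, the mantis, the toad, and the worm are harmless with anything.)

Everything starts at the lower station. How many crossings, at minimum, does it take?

impossible

Following every safe sequence of crossings from the start, the most of the 8 that can be at the upper station as the cable car arrives there on crossings 1, 3, 5, 7, 9, 11 is 1, 2, 3, 4, 5, 6 respectively; the best ever achieved is 6 of 8.
From crossing 13 on, no configuration arises that was not already reachable earlier: only 144 distinct safe configurations (who is on which side, and where the cable car is) can ever be reached, none of them has everyone across, and every continuation just revisits them. So no valid plan exists.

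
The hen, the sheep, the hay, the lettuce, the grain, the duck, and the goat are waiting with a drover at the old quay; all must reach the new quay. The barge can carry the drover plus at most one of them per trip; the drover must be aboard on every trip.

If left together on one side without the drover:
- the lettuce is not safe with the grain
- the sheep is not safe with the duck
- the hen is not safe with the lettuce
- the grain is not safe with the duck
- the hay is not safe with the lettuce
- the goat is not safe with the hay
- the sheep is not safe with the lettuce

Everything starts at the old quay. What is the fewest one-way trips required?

impossible

Whatever the first load, the items left behind include a forbidden pair without the drover. No opening move is safe, so no plan exists.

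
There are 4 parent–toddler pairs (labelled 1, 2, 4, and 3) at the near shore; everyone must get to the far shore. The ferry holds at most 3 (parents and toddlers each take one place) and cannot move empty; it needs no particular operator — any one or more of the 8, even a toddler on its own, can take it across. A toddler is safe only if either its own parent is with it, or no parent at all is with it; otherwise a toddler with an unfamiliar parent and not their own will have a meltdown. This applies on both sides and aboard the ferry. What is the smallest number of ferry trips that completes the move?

9

Counting alone: each trip to the far shore takes at most 3 across and each return brings at least 1 back, so after t trips out (and t−1 returns) at most 3t − (t−1) of the 8 are across; that first reaches 8 at t = 4, so at least 7 crossings are needed.
The safety rule pushes this higher. Following every safe sequence of crossings, the most of the 8 that can be at the far shore as the ferry arrives there on crossing 7 is 7 — never all 8.
So no plan with fewer than 9 crossings exists, and this one achieves 9:
1. parent 1 and toddler 1 cross → the far shore.
2. parent 1 crosses ← the near shore.
3. parent 1, parent 2, and toddler 2 cross → the far shore.
4. parent 1 and toddler 1 cross ← the near shore.
5. parent 1, parent 3, and parent 4 cross → the far shore.
6. toddler 2 crosses ← the near shore.
7. toddler 1 and toddler 2 cross → the far shore.
8. toddler 1 crosses ← the near shore.
9. toddler 1, toddler 3, and toddler 4 cross → the far shore.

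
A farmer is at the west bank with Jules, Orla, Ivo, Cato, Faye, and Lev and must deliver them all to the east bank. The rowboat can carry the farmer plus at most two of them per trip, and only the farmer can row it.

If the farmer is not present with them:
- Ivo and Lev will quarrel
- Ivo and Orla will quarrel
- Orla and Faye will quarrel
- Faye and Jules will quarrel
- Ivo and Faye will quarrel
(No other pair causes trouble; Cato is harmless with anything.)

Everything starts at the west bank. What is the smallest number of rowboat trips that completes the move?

Counting alone: the farmer can take at most 2 across per trip to the east bank, so moving all 6 needs at least 3 loaded trips out, with a return between consecutive ones — at least 5 crossings.
The safety rule pushes this higher. Following every safe sequence of crossings, the most of the 6 that can be at the east bank as the rowboat arrives there on crossings 5, 7 is 4, 5 respectively — never all 6.
So no plan with fewer than 9 crossings exists, and this one achieves 9:
1. Farmer goes to the east bank with Faye and Ivo.  [the west bank: Cato, Jules, Lev, Orla | the east bank: Faye, Ivo]
2. Farmer goes back to the west bank with Ivo.  [the west bank: Cato, Ivo, Jules, Lev, Orla | the east bank: Faye]
3. Farmer goes to the east bank with Ivo and Jules.  [the west bank: Cato, Lev, Orla | the east bank: Faye, Ivo, Jules]
4. Farmer goes back to the west bank with Faye.  [the west bank: Cato, Faye, Lev, Orla | the east bank: Ivo, Jules]
5. Farmer goes to the east bank with Cato and Orla.  [the west bank: Faye, Lev | the east bank: Cato, Ivo, Jules, Orla]
6. Farmer goes back to the west bank with Orla.  [the west bank: Faye, Lev, Orla | the east bank: Cato, Ivo, Jules]
7. Farmer goes to the east bank with Lev and Orla.  [the west bank: Faye | the east bank: Cato, Ivo, Jules, Lev, Orla]
8. Farmer goes back to the west bank with Ivo.  [the west bank: Faye, Ivo | the east bank: Cato, Jules, Lev, Orla]
9. Farmer goes to the east bank with Faye and Ivo.  [the west bank: — | the east bank: Cato, Faye, Ivo, Jules, Lev, Orla]

9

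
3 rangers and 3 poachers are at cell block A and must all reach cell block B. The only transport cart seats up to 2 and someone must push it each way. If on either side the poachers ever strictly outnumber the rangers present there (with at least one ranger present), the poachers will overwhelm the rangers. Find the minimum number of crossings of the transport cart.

Counting alone: each trip to cell block B takes at most 2 across and each return brings at least 1 back, so after t trips out (and t−1 returns) at most 2t − (t−1) of the 6 are across; that first reaches 6 at t = 5, so at least 9 crossings are needed.
The safety rule pushes this higher. Following every safe sequence of crossings, the most of the 6 that can be at cell block B as the transport cart arrives there on crossing 9 is 5 — never all 6.
So no plan with fewer than 11 crossings exists, and this one achieves 11:
1. 2 poachers → cell block B.  (cell block A: 3R 1P; cell block B: 0R 2P)
2. 1 poacher ← cell block A.  (cell block A: 3R 2P; cell block B: 0R 1P)
3. 2 poachers → cell block B.  (cell block A: 3R 0P; cell block B: 0R 3P)
4. 1 poacher ← cell block A.  (cell block A: 3R 1P; cell block B: 0R 2P)
5. 2 rangers → cell block B.  (cell block A: 1R 1P; cell block B: 2R 2P)
6. 1 ranger and 1 poacher ← cell block A.  (cell block A: 2R 2P; cell block B: 1R 1P)
7. 2 rangers → cell block B.  (cell block A: 0R 2P; cell block B: 3R 1P)
8. 1 poacher ← cell block A.  (cell block A: 0R 3P; cell block B: 3R 0P)
9. 2 poachers → cell block B.  (cell block A: 0R 1P; cell block B: 3R 2P)
10. 1 poacher ← cell block A.  (cell block A: 0R 2P; cell block B: 3R 1P)
11. 2 poachers → cell block B.  (cell block A: 0R 0P; cell block B: 3R 3P)

11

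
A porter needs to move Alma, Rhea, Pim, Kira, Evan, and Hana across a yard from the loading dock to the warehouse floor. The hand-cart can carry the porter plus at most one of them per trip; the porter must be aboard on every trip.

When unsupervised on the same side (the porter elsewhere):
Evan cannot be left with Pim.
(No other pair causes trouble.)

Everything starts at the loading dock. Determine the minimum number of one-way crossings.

Counting alone: the porter can take at most 1 across per trip to the warehouse floor, so moving all 6 needs at least 6 loaded trips out, with a return between consecutive ones — at least 11 crossings.
The plan below uses exactly 11 crossings, so it is optimal:
1. Porter goes to the warehouse floor with Pim.  [the loading dock: Alma, Evan, Hana, Kira, Rhea | the warehouse floor: Pim]
2. Porter goes back to the loading dock alone.  [the loading dock: Alma, Evan, Hana, Kira, Rhea | the warehouse floor: Pim]
3. Porter goes to the warehouse floor with Alma.  [the loading dock: Evan, Hana, Kira, Rhea | the warehouse floor: Alma, Pim]
4. Porter goes back to the loading dock alone.  [the loading dock: Evan, Hana, Kira, Rhea | the warehouse floor: Alma, Pim]
5. Porter goes to the warehouse floor with Rhea.  [the loading dock: Evan, Hana, Kira | the warehouse floor: Alma, Pim, Rhea]
6. Porter goes back to the loading dock alone.  [the loading dock: Evan, Hana, Kira | the warehouse floor: Alma, Pim, Rhea]
7. Porter goes to the warehouse floor with Kira.  [the loading dock: Evan, Hana | the warehouse floor: Alma, Kira, Pim, Rhea]
8. Porter goes back to the loading dock alone.  [the loading dock: Evan, Hana | the warehouse floor: Alma, Kira, Pim, Rhea]
9. Porter goes to the warehouse floor with Hana.  [the loading dock: Evan | the warehouse floor: Alma, Hana, Kira, Pim, Rhea]
10. Porter goes back to the loading dock alone.  [the loading dock: Evan | the warehouse floor: Alma, Hana, Kira, Pim, Rhea]
11. Porter goes to the warehouse floor with Evan.  [the loading dock: — | the warehouse floor: Alma, Evan, Hana, Kira, Pim, Rhea]

11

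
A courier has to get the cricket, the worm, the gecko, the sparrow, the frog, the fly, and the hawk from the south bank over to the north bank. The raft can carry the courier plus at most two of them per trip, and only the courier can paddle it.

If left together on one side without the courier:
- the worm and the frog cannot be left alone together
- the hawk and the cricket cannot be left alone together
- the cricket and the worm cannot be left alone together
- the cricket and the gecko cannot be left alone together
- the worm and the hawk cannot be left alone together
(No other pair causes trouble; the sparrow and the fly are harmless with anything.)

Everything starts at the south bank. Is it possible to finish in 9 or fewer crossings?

No

Counting alone: the courier can take at most 2 across per trip to the north bank, so moving all 7 needs at least 4 loaded trips out, with a return between consecutive ones — at least 7 crossings.
The safety rule pushes this higher. Following every safe sequence of crossings, the most of the 7 that can be at the north bank as the raft arrives there on crossings 7, 9 is 5, 6 respectively — never all 7.
So the move cannot be finished within 9 crossings. (The shortest complete plan takes 11:)
1. Courier goes to the north bank with the cricket and the worm.  [the south bank: the fly, the frog, the gecko, the hawk, the sparrow | the north bank: the cricket, the worm]
2. Courier goes back to the south bank with the cricket.  [the south bank: the cricket, the fly, the frog, the gecko, the hawk, the sparrow | the north bank: the worm]
3. Courier goes to the north bank with the cricket and the gecko.  [the south bank: the fly, the frog, the hawk, the sparrow | the north bank: the cricket, the gecko, the worm]
4. Courier goes back to the south bank with the cricket.  [the south bank: the cricket, the fly, the frog, the hawk, the sparrow | the north bank: the gecko, the worm]
5. Courier goes to the north bank with the cricket and the sparrow.  [the south bank: the fly, the frog, the hawk | the north bank: the cricket, the gecko, the sparrow, the worm]
6. Courier goes back to the south bank with the cricket.  [the south bank: the cricket, the fly, the frog, the hawk | the north bank: the gecko, the sparrow, the worm]
7. Courier goes to the north bank with the cricket and the fly.  [the south bank: the frog, the hawk | the north bank: the cricket, the fly, the gecko, the sparrow, the worm]
8. Courier goes back to the south bank with the cricket.  [the south bank: the cricket, the frog, the hawk | the north bank: the fly, the gecko, the sparrow, the worm]
9. Courier goes to the north bank with the frog and the hawk.  [the south bank: the cricket | the north bank: the fly, the frog, the gecko, the hawk, the sparrow, the worm]
10. Courier goes back to the south bank with the worm.  [the south bank: the cricket, the worm | the north bank: the fly, the frog, the gecko, the hawk, the sparrow]
11. Courier goes to the north bank with the cricket and the worm.  [the south bank: — | the north bank: the cricket, the fly, the frog, the gecko, the hawk, the sparrow, the worm]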